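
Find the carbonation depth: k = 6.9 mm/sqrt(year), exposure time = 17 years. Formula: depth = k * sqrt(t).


depth = k * sqrt(t)
= 6.9 * sqrt(17)
= 28.45 mm

28.45


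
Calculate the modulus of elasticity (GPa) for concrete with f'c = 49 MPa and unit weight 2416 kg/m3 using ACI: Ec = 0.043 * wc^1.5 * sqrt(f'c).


Ec = 0.043 * 2416^1.5 * sqrt(49) / 1000
= 35.74 GPa

35.74


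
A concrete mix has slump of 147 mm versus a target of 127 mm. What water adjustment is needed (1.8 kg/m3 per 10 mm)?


Difference = 127 - 147 = -20 mm
Water adjustment = -20 * 1.8 / 10 = -3.6 kg/m3

-3.6


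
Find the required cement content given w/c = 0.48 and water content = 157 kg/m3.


Cement = water / (w/c)
= 157 / 0.48
= 327.1 kg/m3

327.1


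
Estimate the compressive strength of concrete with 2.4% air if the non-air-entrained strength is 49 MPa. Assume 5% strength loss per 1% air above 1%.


Strength loss = (2.4 - 1) * 5 = 7.0%
f'c = 49 * (1 - 7.0/100)
= 45.57 MPa

45.57


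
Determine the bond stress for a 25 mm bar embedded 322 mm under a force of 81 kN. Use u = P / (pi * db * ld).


u = P / (pi * db * ld)
= 81 * 1000 / (pi * 25 * 322)
= 3.203 MPa

3.203


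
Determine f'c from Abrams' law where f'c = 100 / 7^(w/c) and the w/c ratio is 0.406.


f'c = 100 / 7^0.406
= 100 / 2.203
= 45.38 MPa

45.38


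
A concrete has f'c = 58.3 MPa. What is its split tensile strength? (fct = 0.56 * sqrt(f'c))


fct = 0.56 * sqrt(58.3)
= 0.56 * 7.635
= 4.276 MPa

4.276


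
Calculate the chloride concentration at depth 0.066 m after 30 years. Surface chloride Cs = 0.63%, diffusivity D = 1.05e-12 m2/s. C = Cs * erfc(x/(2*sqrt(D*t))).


t_seconds = 30 * 365.25 * 24 * 3600 = 946728000.0 s
arg = 0.066 / (2 * sqrt(1.05e-12 * 946728000.0))
= 1.0467
erfc(1.0467) = 0.1388
C = 0.63 * 0.1388 = 0.0875%

0.0875


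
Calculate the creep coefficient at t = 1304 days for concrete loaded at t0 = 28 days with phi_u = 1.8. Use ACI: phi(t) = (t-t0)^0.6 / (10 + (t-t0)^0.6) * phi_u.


dt = 1304 - 28 = 1276
phi = 1276^0.6 / (10 + 1276^0.6) * 1.8
= 1.583

1.583


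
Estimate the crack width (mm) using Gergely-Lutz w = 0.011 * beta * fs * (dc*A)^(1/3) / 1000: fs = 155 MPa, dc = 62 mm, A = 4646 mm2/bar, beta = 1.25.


w = 0.011 * beta * fs * (dc * A)^(1/3) / 1000
= 0.011 * 1.25 * 155 * (62 * 4646)^(1/3) / 1000
= 0.141 mm

0.141


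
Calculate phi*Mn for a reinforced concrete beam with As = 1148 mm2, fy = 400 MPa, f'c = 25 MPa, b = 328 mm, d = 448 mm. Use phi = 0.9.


a = As * fy / (0.85 * f'c * b)
= 1148 * 400 / (0.85 * 25 * 328)
= 65.8824 mm
Mn = As * fy * (d - a/2) / 10^6
= 190.595 kN-m
phi*Mn = 0.9 * 190.595 = 171.54 kN-m

171.54


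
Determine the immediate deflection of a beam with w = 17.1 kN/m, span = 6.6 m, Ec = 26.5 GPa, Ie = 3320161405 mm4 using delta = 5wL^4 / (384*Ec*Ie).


Convert: L = 6.6 m = 6600 mm, Ec = 26.5 GPa = 26500 MPa
delta = 5 * 17.1 * 6600^4 / (384 * 26500 * 3320161405)
= 4.8 mm

4.8


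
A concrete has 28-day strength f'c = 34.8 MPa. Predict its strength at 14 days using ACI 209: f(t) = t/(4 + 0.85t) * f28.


f(14) = 14 / (4 + 0.85 * 14) * 34.8
= 14 / 15.9 * 34.8
= 30.64 MPa

30.64


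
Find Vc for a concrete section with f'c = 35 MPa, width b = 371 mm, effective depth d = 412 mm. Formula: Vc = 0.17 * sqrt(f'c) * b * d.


Vc = 0.17 * sqrt(35) * 371 * 412 / 1000
= 153.73 kN

153.73


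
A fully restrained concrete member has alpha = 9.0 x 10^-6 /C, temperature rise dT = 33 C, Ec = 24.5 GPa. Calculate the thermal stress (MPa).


sigma = alpha * dT * Ec
= 9.0e-6 * 33 * 24.5 * 1000
= 7.277 MPa

7.277


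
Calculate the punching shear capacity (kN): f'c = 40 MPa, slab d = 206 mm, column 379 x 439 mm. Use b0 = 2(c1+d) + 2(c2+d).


b0 = 2*(379 + 206) + 2*(439 + 206) = 2460 mm
Vc = 0.33 * sqrt(40) * 2460 * 206 / 1000
= 1057.66 kN

1057.66


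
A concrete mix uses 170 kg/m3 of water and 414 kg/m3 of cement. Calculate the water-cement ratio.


w/c = water / cement
w/c = 170 / 414 = 0.411

0.411


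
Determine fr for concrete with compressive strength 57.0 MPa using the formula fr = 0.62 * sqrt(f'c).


fr = 0.62 * sqrt(57.0)
= 4.681 MPa

4.681


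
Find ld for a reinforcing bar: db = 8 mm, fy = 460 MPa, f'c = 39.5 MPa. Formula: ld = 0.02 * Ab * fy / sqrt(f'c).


Ab = pi * 8^2 / 4 = 50.265 mm2
ld = 0.02 * 50.265 * 460 / sqrt(39.5)
= 73.6 mm

73.6


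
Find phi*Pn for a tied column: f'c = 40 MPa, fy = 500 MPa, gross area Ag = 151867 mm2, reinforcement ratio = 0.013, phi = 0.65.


Ast = rho * Ag = 0.013 * 151867 = 1974.271 mm2
phi*Pn = 0.65 * 0.80 * (0.85 * 40 * (151867 - 1974.271) + 500 * 1974.271) / 1000
= 3163.41 kN

3163.41


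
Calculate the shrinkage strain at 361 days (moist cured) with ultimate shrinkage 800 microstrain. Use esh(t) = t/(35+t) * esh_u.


esh(361) = 361 / (35 + 361) * 800
= 361 / 396 * 800
= 729.3 microstrain

729.3


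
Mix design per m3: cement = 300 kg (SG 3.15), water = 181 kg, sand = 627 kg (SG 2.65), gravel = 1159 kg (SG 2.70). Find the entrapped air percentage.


Vol cement = 300 / (3.15 * 1000) = 0.095238 m3
Vol water = 181 / 1000 = 0.181 m3
Vol sand = 627 / (2.65 * 1000) = 0.236604 m3
Vol gravel = 1159 / (2.70 * 1000) = 0.429259 m3
Total solid + water volume = 0.942101 m3
Air = (1 - 0.942101) * 100 = 5.79%

5.79


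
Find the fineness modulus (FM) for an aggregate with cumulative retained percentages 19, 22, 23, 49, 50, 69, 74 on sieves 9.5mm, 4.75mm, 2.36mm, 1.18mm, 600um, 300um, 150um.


FM = sum(cumulative % retained) / 100
= 306 / 100
= 3.06

3.06


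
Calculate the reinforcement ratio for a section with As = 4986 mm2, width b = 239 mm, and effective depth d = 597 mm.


rho = As / (b * d)
= 4986 / (239 * 597)
= 0.0349

0.0349


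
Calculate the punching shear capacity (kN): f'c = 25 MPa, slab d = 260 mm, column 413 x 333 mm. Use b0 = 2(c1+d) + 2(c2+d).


b0 = 2*(413 + 260) + 2*(333 + 260) = 2532 mm
Vc = 0.33 * sqrt(25) * 2532 * 260 / 1000
= 1086.23 kN

1086.23


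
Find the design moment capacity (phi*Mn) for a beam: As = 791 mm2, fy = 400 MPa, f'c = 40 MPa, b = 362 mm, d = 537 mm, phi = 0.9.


a = As * fy / (0.85 * f'c * b)
= 791 * 400 / (0.85 * 40 * 362)
= 25.7069 mm
Mn = As * fy * (d - a/2) / 10^6
= 165.84 kN-m
phi*Mn = 0.9 * 165.84 = 149.26 kN-m

149.26


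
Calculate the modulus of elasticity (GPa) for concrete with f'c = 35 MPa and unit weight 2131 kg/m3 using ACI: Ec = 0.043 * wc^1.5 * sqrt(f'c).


Ec = 0.043 * 2131^1.5 * sqrt(35) / 1000
= 25.03 GPa

25.03


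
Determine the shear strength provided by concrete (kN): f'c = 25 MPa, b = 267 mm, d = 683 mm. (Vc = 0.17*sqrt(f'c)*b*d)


Vc = 0.17 * sqrt(25) * 267 * 683 / 1000
= 155.01 kN

155.01


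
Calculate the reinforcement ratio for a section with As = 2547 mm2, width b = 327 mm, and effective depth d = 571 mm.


rho = As / (b * d)
= 2547 / (327 * 571)
= 0.0136

0.0136


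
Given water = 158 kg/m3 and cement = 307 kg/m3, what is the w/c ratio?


w/c = water / cement
w/c = 158 / 307 = 0.515

0.515


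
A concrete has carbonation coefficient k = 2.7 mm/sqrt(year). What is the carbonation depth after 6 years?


depth = k * sqrt(t)
= 2.7 * sqrt(6)
= 6.61 mm

6.61


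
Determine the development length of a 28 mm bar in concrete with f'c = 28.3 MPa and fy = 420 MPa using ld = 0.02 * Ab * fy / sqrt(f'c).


Ab = pi * 28^2 / 4 = 615.752 mm2
ld = 0.02 * 615.752 * 420 / sqrt(28.3)
= 972.3 mm

972.3


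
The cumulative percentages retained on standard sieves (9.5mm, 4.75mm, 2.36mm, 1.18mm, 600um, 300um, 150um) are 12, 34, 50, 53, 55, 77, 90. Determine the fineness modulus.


FM = sum(cumulative % retained) / 100
= 371 / 100
= 3.71

3.71


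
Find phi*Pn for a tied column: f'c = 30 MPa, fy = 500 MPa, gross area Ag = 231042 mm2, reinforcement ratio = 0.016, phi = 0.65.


Ast = rho * Ag = 0.016 * 231042 = 3696.672 mm2
phi*Pn = 0.65 * 0.80 * (0.85 * 30 * (231042 - 3696.672) + 500 * 3696.672) / 1000
= 3975.73 kN

3975.73


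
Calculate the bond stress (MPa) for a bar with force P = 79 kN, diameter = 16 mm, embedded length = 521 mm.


u = P / (pi * db * ld)
= 79 * 1000 / (pi * 16 * 521)
= 3.017 MPa

3.017


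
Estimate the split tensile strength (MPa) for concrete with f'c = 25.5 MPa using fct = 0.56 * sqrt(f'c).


fct = 0.56 * sqrt(25.5)
= 0.56 * 5.05
= 2.828 MPa

2.828


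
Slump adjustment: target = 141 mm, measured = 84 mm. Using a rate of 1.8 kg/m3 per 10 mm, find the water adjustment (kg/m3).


Difference = 141 - 84 = 57 mm
Water adjustment = 57 * 1.8 / 10 = 10.3 kg/m3

10.3


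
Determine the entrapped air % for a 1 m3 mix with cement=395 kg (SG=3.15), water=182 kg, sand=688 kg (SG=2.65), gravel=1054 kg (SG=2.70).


Vol cement = 395 / (3.15 * 1000) = 0.125397 m3
Vol water = 182 / 1000 = 0.182 m3
Vol sand = 688 / (2.65 * 1000) = 0.259623 m3
Vol gravel = 1054 / (2.70 * 1000) = 0.39037 m3
Total solid + water volume = 0.95739 m3
Air = (1 - 0.95739) * 100 = 4.26%

4.26


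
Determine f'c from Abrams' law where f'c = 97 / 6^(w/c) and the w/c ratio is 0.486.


f'c = 97 / 6^0.486
= 97 / 2.389
= 40.61 MPa

40.61


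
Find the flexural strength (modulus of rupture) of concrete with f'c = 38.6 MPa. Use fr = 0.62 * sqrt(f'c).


fr = 0.62 * sqrt(38.6)
= 3.852 MPa

3.852


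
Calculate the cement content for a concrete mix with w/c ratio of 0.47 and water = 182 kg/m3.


Cement = water / (w/c)
= 182 / 0.47
= 387.2 kg/m3

387.2


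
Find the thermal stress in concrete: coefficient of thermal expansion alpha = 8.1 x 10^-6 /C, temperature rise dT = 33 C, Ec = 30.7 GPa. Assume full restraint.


sigma = alpha * dT * Ec
= 8.1e-6 * 33 * 30.7 * 1000
= 8.206 MPa

8.206


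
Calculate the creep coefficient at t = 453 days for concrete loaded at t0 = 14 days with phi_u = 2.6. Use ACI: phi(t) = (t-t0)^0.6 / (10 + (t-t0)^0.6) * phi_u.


dt = 453 - 14 = 439
phi = 439^0.6 / (10 + 439^0.6) * 2.6
= 2.064

2.064


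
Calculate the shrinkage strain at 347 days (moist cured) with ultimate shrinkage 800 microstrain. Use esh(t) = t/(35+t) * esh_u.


esh(347) = 347 / (35 + 347) * 800
= 347 / 382 * 800
= 726.7 microstrain

726.7


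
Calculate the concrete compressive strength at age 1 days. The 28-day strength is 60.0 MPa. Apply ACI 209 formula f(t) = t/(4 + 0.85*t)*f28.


f(1) = 1 / (4 + 0.85 * 1) * 60.0
= 1 / 4.85 * 60.0
= 12.37 MPa

12.37


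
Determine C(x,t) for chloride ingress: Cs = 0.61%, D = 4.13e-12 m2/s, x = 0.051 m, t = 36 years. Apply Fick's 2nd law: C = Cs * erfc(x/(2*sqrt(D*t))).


t_seconds = 36 * 365.25 * 24 * 3600 = 1136073600.0 s
arg = 0.051 / (2 * sqrt(4.13e-12 * 1136073600.0))
= 0.3723
erfc(0.3723) = 0.5986
C = 0.61 * 0.5986 = 0.3651%

0.3651


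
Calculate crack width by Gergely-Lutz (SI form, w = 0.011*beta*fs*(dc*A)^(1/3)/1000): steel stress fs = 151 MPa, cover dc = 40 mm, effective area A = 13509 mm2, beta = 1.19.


w = 0.011 * beta * fs * (dc * A)^(1/3) / 1000
= 0.011 * 1.19 * 151 * (40 * 13509)^(1/3) / 1000
= 0.161 mm

0.161


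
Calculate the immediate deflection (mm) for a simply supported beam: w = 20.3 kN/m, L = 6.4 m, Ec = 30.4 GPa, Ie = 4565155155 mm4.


Convert: L = 6.4 m = 6400 mm, Ec = 30.4 GPa = 30400 MPa
delta = 5 * 20.3 * 6400^4 / (384 * 30400 * 4565155155)
= 3.2 mm

3.2


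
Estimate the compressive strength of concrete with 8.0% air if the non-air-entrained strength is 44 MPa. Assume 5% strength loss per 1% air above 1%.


Strength loss = (8.0 - 1) * 5 = 35.0%
f'c = 44 * (1 - 35.0/100)
= 28.6 MPa

28.6


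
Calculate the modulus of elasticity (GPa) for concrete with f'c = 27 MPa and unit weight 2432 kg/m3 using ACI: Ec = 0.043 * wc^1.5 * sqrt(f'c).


Ec = 0.043 * 2432^1.5 * sqrt(27) / 1000
= 26.8 GPa

26.8


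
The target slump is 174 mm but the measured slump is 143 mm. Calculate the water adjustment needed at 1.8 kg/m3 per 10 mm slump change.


Difference = 174 - 143 = 31 mm
Water adjustment = 31 * 1.8 / 10 = 5.6 kg/m3

5.6


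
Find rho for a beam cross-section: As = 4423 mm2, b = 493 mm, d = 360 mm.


rho = As / (b * d)
= 4423 / (493 * 360)
= 0.0249

0.0249


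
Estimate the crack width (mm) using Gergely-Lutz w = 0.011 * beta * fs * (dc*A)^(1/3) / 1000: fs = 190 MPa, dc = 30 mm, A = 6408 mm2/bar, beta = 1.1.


w = 0.011 * beta * fs * (dc * A)^(1/3) / 1000
= 0.011 * 1.1 * 190 * (30 * 6408)^(1/3) / 1000
= 0.133 mm

0.133


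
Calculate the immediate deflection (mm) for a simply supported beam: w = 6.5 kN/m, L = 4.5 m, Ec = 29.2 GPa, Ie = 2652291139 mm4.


Convert: L = 4.5 m = 4500 mm, Ec = 29.2 GPa = 29200 MPa
delta = 5 * 6.5 * 4500^4 / (384 * 29200 * 2652291139)
= 0.45 mm

0.45


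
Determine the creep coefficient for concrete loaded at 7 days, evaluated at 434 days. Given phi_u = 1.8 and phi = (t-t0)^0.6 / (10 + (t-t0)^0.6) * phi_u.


dt = 434 - 7 = 427
phi = 427^0.6 / (10 + 427^0.6) * 1.8
= 1.424

1.424


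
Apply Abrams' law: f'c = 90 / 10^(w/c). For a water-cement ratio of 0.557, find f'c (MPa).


f'c = 90 / 10^0.557
= 90 / 3.606
= 24.96 MPa

24.96


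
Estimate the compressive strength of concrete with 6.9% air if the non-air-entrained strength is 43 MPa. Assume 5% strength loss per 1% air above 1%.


Strength loss = (6.9 - 1) * 5 = 29.5%
f'c = 43 * (1 - 29.5/100)
= 30.32 MPa

30.32


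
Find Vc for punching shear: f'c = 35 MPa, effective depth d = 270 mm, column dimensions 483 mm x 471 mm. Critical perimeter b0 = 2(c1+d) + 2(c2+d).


b0 = 2*(483 + 270) + 2*(471 + 270) = 2988 mm
Vc = 0.33 * sqrt(35) * 2988 * 270 / 1000
= 1575.04 kN

1575.04


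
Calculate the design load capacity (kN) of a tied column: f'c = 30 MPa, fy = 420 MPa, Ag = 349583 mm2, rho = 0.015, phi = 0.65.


Ast = rho * Ag = 0.015 * 349583 = 5243.745 mm2
phi*Pn = 0.65 * 0.80 * (0.85 * 30 * (349583 - 5243.745) + 420 * 5243.745) / 1000
= 5711.17 kN

5711.17


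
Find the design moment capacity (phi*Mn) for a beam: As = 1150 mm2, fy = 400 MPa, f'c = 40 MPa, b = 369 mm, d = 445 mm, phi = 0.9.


a = As * fy / (0.85 * f'c * b)
= 1150 * 400 / (0.85 * 40 * 369)
= 36.6651 mm
Mn = As * fy * (d - a/2) / 10^6
= 196.267 kN-m
phi*Mn = 0.9 * 196.267 = 176.64 kN-m

176.64


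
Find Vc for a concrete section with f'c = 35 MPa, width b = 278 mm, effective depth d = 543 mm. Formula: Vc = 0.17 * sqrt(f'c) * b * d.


Vc = 0.17 * sqrt(35) * 278 * 543 / 1000
= 151.82 kN

151.82


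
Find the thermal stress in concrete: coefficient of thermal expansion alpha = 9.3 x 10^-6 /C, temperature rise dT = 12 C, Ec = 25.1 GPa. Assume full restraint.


sigma = alpha * dT * Ec
= 9.3e-6 * 12 * 25.1 * 1000
= 2.801 MPa

2.801


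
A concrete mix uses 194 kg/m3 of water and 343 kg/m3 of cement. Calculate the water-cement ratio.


w/c = water / cement
w/c = 194 / 343 = 0.566

0.566


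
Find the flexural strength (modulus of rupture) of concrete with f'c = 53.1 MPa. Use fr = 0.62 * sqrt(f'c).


fr = 0.62 * sqrt(53.1)
= 4.518 MPa

4.518


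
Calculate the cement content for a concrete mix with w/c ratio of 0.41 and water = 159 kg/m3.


Cement = water / (w/c)
= 159 / 0.41
= 387.8 kg/m3

387.8


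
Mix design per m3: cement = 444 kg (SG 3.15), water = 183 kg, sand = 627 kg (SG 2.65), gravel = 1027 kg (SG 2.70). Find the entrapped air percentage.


Vol cement = 444 / (3.15 * 1000) = 0.140952 m3
Vol water = 183 / 1000 = 0.183 m3
Vol sand = 627 / (2.65 * 1000) = 0.236604 m3
Vol gravel = 1027 / (2.70 * 1000) = 0.38037 m3
Total solid + water volume = 0.940927 m3
Air = (1 - 0.940927) * 100 = 5.91%

5.91


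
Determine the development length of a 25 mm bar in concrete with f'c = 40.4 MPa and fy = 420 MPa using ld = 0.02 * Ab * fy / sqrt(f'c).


Ab = pi * 25^2 / 4 = 490.874 mm2
ld = 0.02 * 490.874 * 420 / sqrt(40.4)
= 648.7 mm

648.7


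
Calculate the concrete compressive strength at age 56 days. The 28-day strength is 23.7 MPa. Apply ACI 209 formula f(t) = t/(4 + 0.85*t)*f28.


f(56) = 56 / (4 + 0.85 * 56) * 23.7
= 56 / 51.6 * 23.7
= 25.72 MPa

25.72


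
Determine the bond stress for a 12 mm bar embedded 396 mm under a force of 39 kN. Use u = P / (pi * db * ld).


u = P / (pi * db * ld)
= 39 * 1000 / (pi * 12 * 396)
= 2.612 MPa

2.612


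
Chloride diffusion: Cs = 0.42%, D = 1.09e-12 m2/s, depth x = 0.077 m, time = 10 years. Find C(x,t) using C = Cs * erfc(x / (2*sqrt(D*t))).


t_seconds = 10 * 365.25 * 24 * 3600 = 315576000.0 s
arg = 0.077 / (2 * sqrt(1.09e-12 * 315576000.0))
= 2.0758
erfc(2.0758) = 0.0033
C = 0.42 * 0.0033 = 0.0014%

0.0014


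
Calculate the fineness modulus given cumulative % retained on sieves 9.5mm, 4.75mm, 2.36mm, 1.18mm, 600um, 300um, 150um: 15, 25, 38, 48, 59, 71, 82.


FM = sum(cumulative % retained) / 100
= 338 / 100
= 3.38

3.38


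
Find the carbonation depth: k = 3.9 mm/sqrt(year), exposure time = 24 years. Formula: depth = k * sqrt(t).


depth = k * sqrt(t)
= 3.9 * sqrt(24)
= 19.11 mm

19.11


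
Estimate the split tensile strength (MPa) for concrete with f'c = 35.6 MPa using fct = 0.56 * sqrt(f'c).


fct = 0.56 * sqrt(35.6)
= 0.56 * 5.967
= 3.341 MPa

3.341


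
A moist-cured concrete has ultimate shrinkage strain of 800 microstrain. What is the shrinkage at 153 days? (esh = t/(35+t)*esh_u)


esh(153) = 153 / (35 + 153) * 800
= 153 / 188 * 800
= 651.1 microstrain

651.1


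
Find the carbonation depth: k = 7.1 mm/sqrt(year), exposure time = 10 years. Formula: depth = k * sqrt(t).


depth = k * sqrt(t)
= 7.1 * sqrt(10)
= 22.45 mm

22.45


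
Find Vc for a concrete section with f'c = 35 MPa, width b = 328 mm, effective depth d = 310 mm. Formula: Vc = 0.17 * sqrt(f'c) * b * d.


Vc = 0.17 * sqrt(35) * 328 * 310 / 1000
= 102.26 kN

102.26


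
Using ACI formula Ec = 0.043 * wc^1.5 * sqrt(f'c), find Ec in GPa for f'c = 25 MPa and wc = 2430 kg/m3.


Ec = 0.043 * 2430^1.5 * sqrt(25) / 1000
= 25.75 GPa

25.75


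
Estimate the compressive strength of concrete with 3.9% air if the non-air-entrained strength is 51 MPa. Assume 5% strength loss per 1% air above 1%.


Strength loss = (3.9 - 1) * 5 = 14.5%
f'c = 51 * (1 - 14.5/100)
= 43.6 MPa

43.6


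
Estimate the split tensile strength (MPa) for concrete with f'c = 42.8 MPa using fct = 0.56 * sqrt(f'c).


fct = 0.56 * sqrt(42.8)
= 0.56 * 6.542
= 3.664 MPa

3.664


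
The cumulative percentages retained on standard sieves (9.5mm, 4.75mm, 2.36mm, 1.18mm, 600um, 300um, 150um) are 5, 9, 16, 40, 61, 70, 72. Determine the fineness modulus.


FM = sum(cumulative % retained) / 100
= 273 / 100
= 2.73

2.73


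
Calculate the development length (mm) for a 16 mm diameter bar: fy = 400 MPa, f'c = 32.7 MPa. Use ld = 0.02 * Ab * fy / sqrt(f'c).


Ab = pi * 16^2 / 4 = 201.062 mm2
ld = 0.02 * 201.062 * 400 / sqrt(32.7)
= 281.3 mm

281.3


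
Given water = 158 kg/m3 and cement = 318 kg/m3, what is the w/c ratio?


w/c = water / cement
w/c = 158 / 318 = 0.497

0.497


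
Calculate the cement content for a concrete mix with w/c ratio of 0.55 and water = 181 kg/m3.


Cement = water / (w/c)
= 181 / 0.55
= 329.1 kg/m3

329.1


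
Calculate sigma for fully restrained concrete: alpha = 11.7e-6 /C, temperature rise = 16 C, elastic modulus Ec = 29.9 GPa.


sigma = alpha * dT * Ec
= 11.7e-6 * 16 * 29.9 * 1000
= 5.597 MPa

5.597


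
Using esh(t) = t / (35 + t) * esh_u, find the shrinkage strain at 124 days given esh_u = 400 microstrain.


esh(124) = 124 / (35 + 124) * 400
= 124 / 159 * 400
= 311.9 microstrain

311.9


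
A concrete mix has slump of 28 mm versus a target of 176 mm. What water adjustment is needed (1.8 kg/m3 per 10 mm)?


Difference = 176 - 28 = 148 mm
Water adjustment = 148 * 1.8 / 10 = 26.6 kg/m3

26.6


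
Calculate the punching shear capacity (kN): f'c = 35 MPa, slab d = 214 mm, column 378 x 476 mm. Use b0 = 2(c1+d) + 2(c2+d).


b0 = 2*(378 + 214) + 2*(476 + 214) = 2564 mm
Vc = 0.33 * sqrt(35) * 2564 * 214 / 1000
= 1071.22 kN

1071.22


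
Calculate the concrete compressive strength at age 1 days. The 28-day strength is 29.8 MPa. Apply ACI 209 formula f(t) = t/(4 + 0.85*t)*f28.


f(1) = 1 / (4 + 0.85 * 1) * 29.8
= 1 / 4.85 * 29.8
= 6.14 MPa

6.14


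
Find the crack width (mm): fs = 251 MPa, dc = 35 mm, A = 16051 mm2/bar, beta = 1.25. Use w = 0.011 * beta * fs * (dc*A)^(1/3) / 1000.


w = 0.011 * beta * fs * (dc * A)^(1/3) / 1000
= 0.011 * 1.25 * 251 * (35 * 16051)^(1/3) / 1000
= 0.285 mm

0.285


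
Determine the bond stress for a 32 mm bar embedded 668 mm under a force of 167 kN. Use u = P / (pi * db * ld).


u = P / (pi * db * ld)
= 167 * 1000 / (pi * 32 * 668)
= 2.487 MPa

2.487


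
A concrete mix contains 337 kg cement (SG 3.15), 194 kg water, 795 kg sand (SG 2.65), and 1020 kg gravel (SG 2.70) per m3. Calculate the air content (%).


Vol cement = 337 / (3.15 * 1000) = 0.106984 m3
Vol water = 194 / 1000 = 0.194 m3
Vol sand = 795 / (2.65 * 1000) = 0.3 m3
Vol gravel = 1020 / (2.70 * 1000) = 0.377778 m3
Total solid + water volume = 0.978762 m3
Air = (1 - 0.978762) * 100 = 2.12%

2.12


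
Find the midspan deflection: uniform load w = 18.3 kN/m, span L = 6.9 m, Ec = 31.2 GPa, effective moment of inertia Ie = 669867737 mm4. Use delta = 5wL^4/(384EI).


Convert: L = 6.9 m = 6900 mm, Ec = 31.2 GPa = 31200 MPa
delta = 5 * 18.3 * 6900^4 / (384 * 31200 * 669867737)
= 25.84 mm

25.84


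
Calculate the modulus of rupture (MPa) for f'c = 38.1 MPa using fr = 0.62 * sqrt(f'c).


fr = 0.62 * sqrt(38.1)
= 3.827 MPa

3.827


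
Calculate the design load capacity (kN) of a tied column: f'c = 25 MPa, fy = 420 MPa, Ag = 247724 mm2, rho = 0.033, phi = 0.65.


Ast = rho * Ag = 0.033 * 247724 = 8174.892 mm2
phi*Pn = 0.65 * 0.80 * (0.85 * 25 * (247724 - 8174.892) + 420 * 8174.892) / 1000
= 4432.41 kN

4432.41


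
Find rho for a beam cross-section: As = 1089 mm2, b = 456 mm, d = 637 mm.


rho = As / (b * d)
= 1089 / (456 * 637)
= 0.0037

0.0037


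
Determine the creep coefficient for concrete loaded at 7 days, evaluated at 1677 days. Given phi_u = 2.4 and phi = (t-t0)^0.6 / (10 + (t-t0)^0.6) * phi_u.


dt = 1677 - 7 = 1670
phi = 1670^0.6 / (10 + 1670^0.6) * 2.4
= 2.15

2.15


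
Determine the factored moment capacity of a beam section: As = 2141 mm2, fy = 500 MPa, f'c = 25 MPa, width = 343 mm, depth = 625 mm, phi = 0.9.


a = As * fy / (0.85 * f'c * b)
= 2141 * 500 / (0.85 * 25 * 343)
= 146.8702 mm
Mn = As * fy * (d - a/2) / 10^6
= 590.4502 kN-m
phi*Mn = 0.9 * 590.4502 = 531.41 kN-m

531.41


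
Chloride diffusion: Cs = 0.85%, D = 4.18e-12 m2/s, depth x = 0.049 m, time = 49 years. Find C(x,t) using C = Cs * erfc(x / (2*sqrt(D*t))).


t_seconds = 49 * 365.25 * 24 * 3600 = 1546322400.0 s
arg = 0.049 / (2 * sqrt(4.18e-12 * 1546322400.0))
= 0.3047
erfc(0.3047) = 0.6665
C = 0.85 * 0.6665 = 0.5665%

0.5665


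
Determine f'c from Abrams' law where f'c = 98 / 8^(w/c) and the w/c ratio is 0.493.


f'c = 98 / 8^0.493
= 98 / 2.788
= 35.16 MPa

35.16


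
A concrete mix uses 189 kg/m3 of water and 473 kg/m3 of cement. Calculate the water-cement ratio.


w/c = water / cement
w/c = 189 / 473 = 0.4

0.4


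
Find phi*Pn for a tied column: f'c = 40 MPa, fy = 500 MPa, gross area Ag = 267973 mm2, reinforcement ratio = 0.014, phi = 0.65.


Ast = rho * Ag = 0.014 * 267973 = 3751.622 mm2
phi*Pn = 0.65 * 0.80 * (0.85 * 40 * (267973 - 3751.622) + 500 * 3751.622) / 1000
= 5646.86 kN

5646.86


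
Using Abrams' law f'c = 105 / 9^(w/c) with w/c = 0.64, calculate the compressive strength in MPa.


f'c = 105 / 9^0.64
= 105 / 4.081
= 25.73 MPa

25.73


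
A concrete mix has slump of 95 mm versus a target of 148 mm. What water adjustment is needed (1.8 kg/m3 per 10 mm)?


Difference = 148 - 95 = 53 mm
Water adjustment = 53 * 1.8 / 10 = 9.5 kg/m3

9.5


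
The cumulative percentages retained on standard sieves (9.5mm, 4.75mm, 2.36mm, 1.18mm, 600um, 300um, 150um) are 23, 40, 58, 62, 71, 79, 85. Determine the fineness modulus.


FM = sum(cumulative % retained) / 100
= 418 / 100
= 4.18

4.18


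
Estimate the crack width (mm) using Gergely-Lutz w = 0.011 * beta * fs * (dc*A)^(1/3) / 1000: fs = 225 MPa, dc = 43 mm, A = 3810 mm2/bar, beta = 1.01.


w = 0.011 * beta * fs * (dc * A)^(1/3) / 1000
= 0.011 * 1.01 * 225 * (43 * 3810)^(1/3) / 1000
= 0.137 mm

0.137


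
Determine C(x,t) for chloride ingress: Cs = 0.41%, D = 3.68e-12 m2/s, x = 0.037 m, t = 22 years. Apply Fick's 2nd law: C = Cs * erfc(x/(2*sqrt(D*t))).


t_seconds = 22 * 365.25 * 24 * 3600 = 694267200.0 s
arg = 0.037 / (2 * sqrt(3.68e-12 * 694267200.0))
= 0.366
erfc(0.366) = 0.6047
C = 0.41 * 0.6047 = 0.2479%

0.2479


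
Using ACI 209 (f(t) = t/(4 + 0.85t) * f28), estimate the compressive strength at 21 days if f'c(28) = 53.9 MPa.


f(21) = 21 / (4 + 0.85 * 21) * 53.9
= 21 / 21.85 * 53.9
= 51.8 MPa

51.8


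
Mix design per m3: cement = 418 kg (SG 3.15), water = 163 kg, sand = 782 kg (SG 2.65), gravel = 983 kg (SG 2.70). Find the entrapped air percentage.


Vol cement = 418 / (3.15 * 1000) = 0.132698 m3
Vol water = 163 / 1000 = 0.163 m3
Vol sand = 782 / (2.65 * 1000) = 0.295094 m3
Vol gravel = 983 / (2.70 * 1000) = 0.364074 m3
Total solid + water volume = 0.954867 m3
Air = (1 - 0.954867) * 100 = 4.51%

4.51


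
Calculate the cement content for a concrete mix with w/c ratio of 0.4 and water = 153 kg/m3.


Cement = water / (w/c)
= 153 / 0.4
= 382.5 kg/m3

382.5


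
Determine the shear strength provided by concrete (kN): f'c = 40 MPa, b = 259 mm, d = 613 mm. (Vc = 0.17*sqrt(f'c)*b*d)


Vc = 0.17 * sqrt(40) * 259 * 613 / 1000
= 170.7 kN

170.7


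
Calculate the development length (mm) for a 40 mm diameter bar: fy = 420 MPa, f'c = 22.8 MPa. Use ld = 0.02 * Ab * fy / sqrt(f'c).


Ab = pi * 40^2 / 4 = 1256.637 mm2
ld = 0.02 * 1256.637 * 420 / sqrt(22.8)
= 2210.7 mm

2210.7


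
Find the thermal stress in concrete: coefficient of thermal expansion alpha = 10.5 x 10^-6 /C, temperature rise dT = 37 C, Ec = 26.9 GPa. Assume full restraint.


sigma = alpha * dT * Ec
= 10.5e-6 * 37 * 26.9 * 1000
= 10.451 MPa

10.451


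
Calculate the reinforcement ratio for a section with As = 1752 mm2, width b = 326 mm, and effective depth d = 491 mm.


rho = As / (b * d)
= 1752 / (326 * 491)
= 0.0109

0.0109


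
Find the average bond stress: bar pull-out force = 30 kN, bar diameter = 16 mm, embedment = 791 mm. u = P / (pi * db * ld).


u = P / (pi * db * ld)
= 30 * 1000 / (pi * 16 * 791)
= 0.755 MPa

0.755


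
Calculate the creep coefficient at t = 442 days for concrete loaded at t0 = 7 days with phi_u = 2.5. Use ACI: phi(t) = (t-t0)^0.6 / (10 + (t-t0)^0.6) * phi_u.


dt = 442 - 7 = 435
phi = 435^0.6 / (10 + 435^0.6) * 2.5
= 1.982

1.982


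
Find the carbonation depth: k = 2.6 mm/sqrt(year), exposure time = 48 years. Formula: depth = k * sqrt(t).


depth = k * sqrt(t)
= 2.6 * sqrt(48)
= 18.01 mm

18.01


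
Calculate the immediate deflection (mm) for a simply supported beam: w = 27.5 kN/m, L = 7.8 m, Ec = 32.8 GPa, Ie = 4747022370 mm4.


Convert: L = 7.8 m = 7800 mm, Ec = 32.8 GPa = 32800 MPa
delta = 5 * 27.5 * 7800^4 / (384 * 32800 * 4747022370)
= 8.51 mm

8.51


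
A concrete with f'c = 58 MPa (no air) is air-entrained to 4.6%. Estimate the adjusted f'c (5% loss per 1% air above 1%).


Strength loss = (4.6 - 1) * 5 = 18.0%
f'c = 58 * (1 - 18.0/100)
= 47.56 MPa

47.56


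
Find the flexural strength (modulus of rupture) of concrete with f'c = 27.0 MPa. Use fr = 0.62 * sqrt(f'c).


fr = 0.62 * sqrt(27.0)
= 3.222 MPa

3.222


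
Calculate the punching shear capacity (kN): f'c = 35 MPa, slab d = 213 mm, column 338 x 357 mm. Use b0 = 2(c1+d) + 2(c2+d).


b0 = 2*(338 + 213) + 2*(357 + 213) = 2242 mm
Vc = 0.33 * sqrt(35) * 2242 * 213 / 1000
= 932.32 kN

932.32


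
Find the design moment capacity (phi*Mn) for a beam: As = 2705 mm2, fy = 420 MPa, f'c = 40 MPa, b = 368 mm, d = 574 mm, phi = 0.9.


a = As * fy / (0.85 * f'c * b)
= 2705 * 420 / (0.85 * 40 * 368)
= 90.8008 mm
Mn = As * fy * (d - a/2) / 10^6
= 600.542 kN-m
phi*Mn = 0.9 * 600.542 = 540.49 kN-m

540.49


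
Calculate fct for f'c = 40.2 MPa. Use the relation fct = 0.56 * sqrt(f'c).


fct = 0.56 * sqrt(40.2)
= 0.56 * 6.34
= 3.551 MPa

3.551


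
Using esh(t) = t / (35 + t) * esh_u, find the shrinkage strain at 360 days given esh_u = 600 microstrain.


esh(360) = 360 / (35 + 360) * 600
= 360 / 395 * 600
= 546.8 microstrain

546.8


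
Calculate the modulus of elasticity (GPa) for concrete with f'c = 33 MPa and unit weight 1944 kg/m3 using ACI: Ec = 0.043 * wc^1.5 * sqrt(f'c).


Ec = 0.043 * 1944^1.5 * sqrt(33) / 1000
= 21.17 GPa

21.17


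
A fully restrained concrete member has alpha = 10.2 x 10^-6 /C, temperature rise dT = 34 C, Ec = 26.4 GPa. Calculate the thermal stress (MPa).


sigma = alpha * dT * Ec
= 10.2e-6 * 34 * 26.4 * 1000
= 9.156 MPa

9.156


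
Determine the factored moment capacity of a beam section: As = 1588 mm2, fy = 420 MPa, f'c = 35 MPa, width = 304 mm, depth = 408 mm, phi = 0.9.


a = As * fy / (0.85 * f'c * b)
= 1588 * 420 / (0.85 * 35 * 304)
= 73.7461 mm
Mn = As * fy * (d - a/2) / 10^6
= 247.5268 kN-m
phi*Mn = 0.9 * 247.5268 = 222.77 kN-m

222.77


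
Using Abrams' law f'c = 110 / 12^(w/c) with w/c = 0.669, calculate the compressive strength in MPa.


f'c = 110 / 12^0.669
= 110 / 5.272
= 20.87 MPa

20.87


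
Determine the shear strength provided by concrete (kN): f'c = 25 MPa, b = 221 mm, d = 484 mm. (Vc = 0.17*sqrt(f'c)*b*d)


Vc = 0.17 * sqrt(25) * 221 * 484 / 1000
= 90.92 kN

90.92


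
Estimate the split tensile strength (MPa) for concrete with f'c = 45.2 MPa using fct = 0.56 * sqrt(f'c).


fct = 0.56 * sqrt(45.2)
= 0.56 * 6.723
= 3.765 MPa

3.765


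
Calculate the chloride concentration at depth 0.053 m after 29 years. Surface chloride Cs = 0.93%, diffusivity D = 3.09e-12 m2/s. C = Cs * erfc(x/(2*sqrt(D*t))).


t_seconds = 29 * 365.25 * 24 * 3600 = 915170400.0 s
arg = 0.053 / (2 * sqrt(3.09e-12 * 915170400.0))
= 0.4983
erfc(0.4983) = 0.481
C = 0.93 * 0.481 = 0.4473%

0.4473


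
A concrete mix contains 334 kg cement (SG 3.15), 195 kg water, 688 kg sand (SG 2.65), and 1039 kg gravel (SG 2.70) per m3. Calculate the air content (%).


Vol cement = 334 / (3.15 * 1000) = 0.106032 m3
Vol water = 195 / 1000 = 0.195 m3
Vol sand = 688 / (2.65 * 1000) = 0.259623 m3
Vol gravel = 1039 / (2.70 * 1000) = 0.384815 m3
Total solid + water volume = 0.945469 m3
Air = (1 - 0.945469) * 100 = 5.45%

5.45


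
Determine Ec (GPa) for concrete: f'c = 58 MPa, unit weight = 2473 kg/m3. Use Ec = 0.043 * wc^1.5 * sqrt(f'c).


Ec = 0.043 * 2473^1.5 * sqrt(58) / 1000
= 40.27 GPa

40.27


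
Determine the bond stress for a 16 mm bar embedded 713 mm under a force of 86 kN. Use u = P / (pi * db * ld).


u = P / (pi * db * ld)
= 86 * 1000 / (pi * 16 * 713)
= 2.4 MPa

2.4


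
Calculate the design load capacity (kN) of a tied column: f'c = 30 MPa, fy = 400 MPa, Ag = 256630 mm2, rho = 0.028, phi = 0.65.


Ast = rho * Ag = 0.028 * 256630 = 7185.64 mm2
phi*Pn = 0.65 * 0.80 * (0.85 * 30 * (256630 - 7185.64) + 400 * 7185.64) / 1000
= 4802.25 kN

4802.25


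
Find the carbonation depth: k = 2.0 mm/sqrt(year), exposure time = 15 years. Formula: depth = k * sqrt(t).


depth = k * sqrt(t)
= 2.0 * sqrt(15)
= 7.75 mm

7.75


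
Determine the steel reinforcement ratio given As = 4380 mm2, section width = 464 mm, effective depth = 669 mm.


rho = As / (b * d)
= 4380 / (464 * 669)
= 0.0141

0.0141


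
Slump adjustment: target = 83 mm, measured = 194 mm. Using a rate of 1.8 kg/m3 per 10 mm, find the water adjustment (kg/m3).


Difference = 83 - 194 = -111 mm
Water adjustment = -111 * 1.8 / 10 = -20.0 kg/m3

-20.0


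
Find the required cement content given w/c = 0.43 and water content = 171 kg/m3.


Cement = water / (w/c)
= 171 / 0.43
= 397.7 kg/m3

397.7


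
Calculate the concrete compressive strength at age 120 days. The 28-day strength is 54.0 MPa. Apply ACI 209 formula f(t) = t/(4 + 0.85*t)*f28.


f(120) = 120 / (4 + 0.85 * 120) * 54.0
= 120 / 106.0 * 54.0
= 61.13 MPa

61.13


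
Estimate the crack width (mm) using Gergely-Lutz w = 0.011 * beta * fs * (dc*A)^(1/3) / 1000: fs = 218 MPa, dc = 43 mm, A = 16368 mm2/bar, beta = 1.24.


w = 0.011 * beta * fs * (dc * A)^(1/3) / 1000
= 0.011 * 1.24 * 218 * (43 * 16368)^(1/3) / 1000
= 0.264 mm

0.264


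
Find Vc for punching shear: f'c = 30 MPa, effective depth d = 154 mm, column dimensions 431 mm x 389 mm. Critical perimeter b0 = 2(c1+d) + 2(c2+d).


b0 = 2*(431 + 154) + 2*(389 + 154) = 2256 mm
Vc = 0.33 * sqrt(30) * 2256 * 154 / 1000
= 627.96 kN

627.96


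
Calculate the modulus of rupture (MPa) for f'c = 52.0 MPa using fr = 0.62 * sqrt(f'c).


fr = 0.62 * sqrt(52.0)
= 4.471 MPa

4.471


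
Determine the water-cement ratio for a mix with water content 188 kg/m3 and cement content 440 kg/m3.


w/c = water / cement
w/c = 188 / 440 = 0.427

0.427


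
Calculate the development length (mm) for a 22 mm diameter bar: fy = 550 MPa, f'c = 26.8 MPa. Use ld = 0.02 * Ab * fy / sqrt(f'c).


Ab = pi * 22^2 / 4 = 380.133 mm2
ld = 0.02 * 380.133 * 550 / sqrt(26.8)
= 807.7 mm

807.7


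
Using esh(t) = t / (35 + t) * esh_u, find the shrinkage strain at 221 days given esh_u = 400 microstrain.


esh(221) = 221 / (35 + 221) * 400
= 221 / 256 * 400
= 345.3 microstrain

345.3


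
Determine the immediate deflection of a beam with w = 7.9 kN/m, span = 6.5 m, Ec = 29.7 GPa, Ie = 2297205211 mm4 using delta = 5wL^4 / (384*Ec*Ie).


Convert: L = 6.5 m = 6500 mm, Ec = 29.7 GPa = 29700 MPa
delta = 5 * 7.9 * 6500^4 / (384 * 29700 * 2297205211)
= 2.69 mm

2.69


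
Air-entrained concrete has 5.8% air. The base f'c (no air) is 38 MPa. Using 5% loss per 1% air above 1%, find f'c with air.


Strength loss = (5.8 - 1) * 5 = 24.0%
f'c = 38 * (1 - 24.0/100)
= 28.88 MPa

28.88


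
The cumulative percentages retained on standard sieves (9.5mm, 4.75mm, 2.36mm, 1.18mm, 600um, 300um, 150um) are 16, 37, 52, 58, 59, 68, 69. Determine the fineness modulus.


FM = sum(cumulative % retained) / 100
= 359 / 100
= 3.59

3.59


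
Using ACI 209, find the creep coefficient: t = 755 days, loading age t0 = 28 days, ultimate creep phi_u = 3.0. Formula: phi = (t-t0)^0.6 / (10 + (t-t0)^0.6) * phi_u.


dt = 755 - 28 = 727
phi = 727^0.6 / (10 + 727^0.6) * 3.0
= 2.517

2.517


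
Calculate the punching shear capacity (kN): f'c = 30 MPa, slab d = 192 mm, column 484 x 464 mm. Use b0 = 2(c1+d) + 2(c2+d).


b0 = 2*(484 + 192) + 2*(464 + 192) = 2664 mm
Vc = 0.33 * sqrt(30) * 2664 * 192 / 1000
= 924.51 kN

924.51


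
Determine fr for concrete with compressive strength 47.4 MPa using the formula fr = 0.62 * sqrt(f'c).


fr = 0.62 * sqrt(47.4)
= 4.269 MPa

4.269


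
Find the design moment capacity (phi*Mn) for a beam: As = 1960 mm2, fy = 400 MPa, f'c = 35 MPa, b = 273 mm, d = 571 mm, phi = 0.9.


a = As * fy / (0.85 * f'c * b)
= 1960 * 400 / (0.85 * 35 * 273)
= 96.5309 mm
Mn = As * fy * (d - a/2) / 10^6
= 409.8239 kN-m
phi*Mn = 0.9 * 409.8239 = 368.84 kN-m

368.84


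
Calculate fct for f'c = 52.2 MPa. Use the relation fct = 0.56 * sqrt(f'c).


fct = 0.56 * sqrt(52.2)
= 0.56 * 7.225
= 4.046 MPa

4.046


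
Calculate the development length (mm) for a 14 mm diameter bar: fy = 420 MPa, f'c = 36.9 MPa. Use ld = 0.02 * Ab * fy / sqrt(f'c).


Ab = pi * 14^2 / 4 = 153.938 mm2
ld = 0.02 * 153.938 * 420 / sqrt(36.9)
= 212.9 mm

212.9


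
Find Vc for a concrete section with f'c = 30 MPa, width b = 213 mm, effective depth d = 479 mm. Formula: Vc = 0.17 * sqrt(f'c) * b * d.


Vc = 0.17 * sqrt(30) * 213 * 479 / 1000
= 95.0 kN

95.0


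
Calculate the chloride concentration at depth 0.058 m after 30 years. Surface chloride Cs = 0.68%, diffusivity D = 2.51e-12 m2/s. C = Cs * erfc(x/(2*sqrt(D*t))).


t_seconds = 30 * 365.25 * 24 * 3600 = 946728000.0 s
arg = 0.058 / (2 * sqrt(2.51e-12 * 946728000.0))
= 0.5949
erfc(0.5949) = 0.4002
C = 0.68 * 0.4002 = 0.2721%

0.2721


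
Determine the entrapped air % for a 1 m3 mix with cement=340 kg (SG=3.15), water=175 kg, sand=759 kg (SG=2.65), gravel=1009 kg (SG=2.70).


Vol cement = 340 / (3.15 * 1000) = 0.107937 m3
Vol water = 175 / 1000 = 0.175 m3
Vol sand = 759 / (2.65 * 1000) = 0.286415 m3
Vol gravel = 1009 / (2.70 * 1000) = 0.373704 m3
Total solid + water volume = 0.943055 m3
Air = (1 - 0.943055) * 100 = 5.69%

5.69


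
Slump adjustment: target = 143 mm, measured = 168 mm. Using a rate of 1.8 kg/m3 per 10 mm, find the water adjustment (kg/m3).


Difference = 143 - 168 = -25 mm
Water adjustment = -25 * 1.8 / 10 = -4.5 kg/m3

-4.5


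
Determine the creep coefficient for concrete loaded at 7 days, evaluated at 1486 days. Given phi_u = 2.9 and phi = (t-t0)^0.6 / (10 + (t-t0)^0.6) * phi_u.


dt = 1486 - 7 = 1479
phi = 1479^0.6 / (10 + 1479^0.6) * 2.9
= 2.577

2.577


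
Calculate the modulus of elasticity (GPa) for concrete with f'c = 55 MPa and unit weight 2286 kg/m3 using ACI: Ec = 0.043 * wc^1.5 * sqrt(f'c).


Ec = 0.043 * 2286^1.5 * sqrt(55) / 1000
= 34.85 GPa

34.85


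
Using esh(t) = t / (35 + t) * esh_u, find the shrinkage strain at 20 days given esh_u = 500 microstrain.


esh(20) = 20 / (35 + 20) * 500
= 20 / 55 * 500
= 181.8 microstrain

181.8


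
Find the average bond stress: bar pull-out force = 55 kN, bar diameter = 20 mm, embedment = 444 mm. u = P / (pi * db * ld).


u = P / (pi * db * ld)
= 55 * 1000 / (pi * 20 * 444)
= 1.972 MPa

1.972


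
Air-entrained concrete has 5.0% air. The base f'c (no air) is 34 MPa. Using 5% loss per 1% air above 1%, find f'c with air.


Strength loss = (5.0 - 1) * 5 = 20.0%
f'c = 34 * (1 - 20.0/100)
= 27.2 MPa

27.2


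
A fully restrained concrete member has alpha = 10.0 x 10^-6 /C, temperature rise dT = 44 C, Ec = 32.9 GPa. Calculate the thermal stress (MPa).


sigma = alpha * dT * Ec
= 10.0e-6 * 44 * 32.9 * 1000
= 14.476 MPa

14.476


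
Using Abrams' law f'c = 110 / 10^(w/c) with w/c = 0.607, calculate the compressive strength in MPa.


f'c = 110 / 10^0.607
= 110 / 4.046
= 27.19 MPa

27.19


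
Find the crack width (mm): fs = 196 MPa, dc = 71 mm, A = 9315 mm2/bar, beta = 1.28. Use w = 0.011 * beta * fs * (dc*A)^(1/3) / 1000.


w = 0.011 * beta * fs * (dc * A)^(1/3) / 1000
= 0.011 * 1.28 * 196 * (71 * 9315)^(1/3) / 1000
= 0.24 mm

0.24


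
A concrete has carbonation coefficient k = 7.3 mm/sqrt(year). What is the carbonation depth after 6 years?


depth = k * sqrt(t)
= 7.3 * sqrt(6)
= 17.88 mm

17.88


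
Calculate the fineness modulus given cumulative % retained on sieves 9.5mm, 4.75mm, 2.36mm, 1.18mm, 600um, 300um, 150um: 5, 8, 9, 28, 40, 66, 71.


FM = sum(cumulative % retained) / 100
= 227 / 100
= 2.27

2.27


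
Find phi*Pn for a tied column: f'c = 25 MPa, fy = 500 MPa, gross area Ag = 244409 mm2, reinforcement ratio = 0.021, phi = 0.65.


Ast = rho * Ag = 0.021 * 244409 = 5132.589 mm2
phi*Pn = 0.65 * 0.80 * (0.85 * 25 * (244409 - 5132.589) + 500 * 5132.589) / 1000
= 3978.48 kN

3978.48


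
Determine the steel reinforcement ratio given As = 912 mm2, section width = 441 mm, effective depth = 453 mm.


rho = As / (b * d)
= 912 / (441 * 453)
= 0.0046

0.0046


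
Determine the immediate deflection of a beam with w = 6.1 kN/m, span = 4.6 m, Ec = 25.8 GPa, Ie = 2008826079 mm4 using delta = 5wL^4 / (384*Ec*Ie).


Convert: L = 4.6 m = 4600 mm, Ec = 25.8 GPa = 25800 MPa
delta = 5 * 6.1 * 4600^4 / (384 * 25800 * 2008826079)
= 0.69 mm

0.69


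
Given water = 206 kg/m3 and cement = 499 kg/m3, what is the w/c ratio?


w/c = water / cement
w/c = 206 / 499 = 0.413

0.413
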